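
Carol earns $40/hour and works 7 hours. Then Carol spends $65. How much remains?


Calculate earnings:
7 x $40 = $280
Subtract spending:
$280 - $65 = $215

$215


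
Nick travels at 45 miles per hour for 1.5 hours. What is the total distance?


Use the formula: distance = speed x time
Speed = 45 mph, Time = 1.5 hours
45 x 1.5 = 67.5 miles

67.5 miles


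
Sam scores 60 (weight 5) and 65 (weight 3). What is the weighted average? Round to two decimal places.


Weighted sum:
5 x 60 + 3 x 65 = 495
Total weight:
5 + 3 = 8
Weighted average:
495 / 8 = 61.875 ≈ 61.88

61.88


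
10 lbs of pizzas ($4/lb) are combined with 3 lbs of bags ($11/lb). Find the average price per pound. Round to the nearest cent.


Cost of pizzas:
10 x $4 = $40
Cost of bags:
3 x $11 = $33
Total cost: $40 + $33 = $73
Total weight: 13 lbs
Average: $73 / 13 = $5.6153... ≈ $5.62/lb

$5.62/lb


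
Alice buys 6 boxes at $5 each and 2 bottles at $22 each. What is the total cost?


Cost of boxes:
6 x $5 = $30
Cost of bottles:
2 x $22 = $44
Add both:
$30 + $44 = $74

$74


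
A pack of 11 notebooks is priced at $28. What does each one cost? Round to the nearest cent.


Total cost: $28
Number of items: 11
Unit price: $28 / 11 = $2.5454... ≈ $2.55

$2.55


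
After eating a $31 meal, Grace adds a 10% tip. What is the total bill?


Calculate the tip:
10% of $31 = $3.10
Add tip to meal cost:
$31 + $3.10 = $34.10

$34.10


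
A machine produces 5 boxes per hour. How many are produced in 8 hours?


Production rate: 5 boxes per hour
Time: 8 hours
Total: 5 x 8 = 40 boxes

40 boxes


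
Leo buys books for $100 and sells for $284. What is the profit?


Selling price = $284
Cost price = $100
Profit = selling price - cost price:
Profit = $284 - $100 = $184

$184


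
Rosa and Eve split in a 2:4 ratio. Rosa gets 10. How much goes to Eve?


Find the multiplier:
10 / 2 = 5
Apply to Eve's share:
4 x 5 = 20

20


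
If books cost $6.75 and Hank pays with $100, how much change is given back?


Start with the amount paid:
$100
Subtract the price:
$100 - $6.75 = $93.25

$93.25


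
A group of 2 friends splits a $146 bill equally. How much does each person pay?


Total bill: $146
Number of people: 2
Each pays: $146 / 2 = $73

$73


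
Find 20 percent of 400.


Convert percentage to decimal:
20% = 0.2
Multiply:
400 x 0.2 = 80

80


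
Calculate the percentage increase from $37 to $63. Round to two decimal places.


Find the absolute change:
|63 - 37| = 26
Divide by original and multiply by 100:
26 / 37 x 100 = 70.2702...% ≈ 70.27%

70.27%


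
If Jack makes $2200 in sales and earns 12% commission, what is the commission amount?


Convert rate to decimal:
12% = 0.12
Multiply by sales:
$2200 x 0.12 = $264

$264


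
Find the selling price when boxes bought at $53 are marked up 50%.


Calculate the markup amount:
50% of $53 = $26.50
Add to cost:
$53 + $26.50 = $79.50

$79.50


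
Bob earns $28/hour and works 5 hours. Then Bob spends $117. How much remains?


Calculate earnings:
5 x $28 = $140
Subtract spending:
$140 - $117 = $23

$23


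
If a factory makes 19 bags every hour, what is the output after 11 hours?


Production rate: 19 bags per hour
Time: 11 hours
Total: 19 x 11 = 209 bags

209 bags


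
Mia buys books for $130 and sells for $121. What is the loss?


Selling price = $121
Cost price = $130
Loss = cost price - selling price:
Loss = $130 - $121 = $9

$9


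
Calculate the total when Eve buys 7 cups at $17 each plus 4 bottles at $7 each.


Cost of cups:
7 x $17 = $119
Cost of bottles:
4 x $7 = $28
Add both:
$119 + $28 = $147

$147


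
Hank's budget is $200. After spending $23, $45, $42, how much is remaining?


Add up expenses:
$23 + $45 + $42 = $110
Subtract from budget:
$200 - $110 = $90

$90


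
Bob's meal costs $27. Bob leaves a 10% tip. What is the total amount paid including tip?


Calculate the tip:
10% of $27 = $2.70
Add tip to meal cost:
$27 + $2.70 = $29.70

$29.70


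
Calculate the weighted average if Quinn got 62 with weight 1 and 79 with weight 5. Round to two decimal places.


Weighted sum:
1 x 62 + 5 x 79 = 457
Total weight:
1 + 5 = 6
Weighted average:
457 / 6 = 76.1666... ≈ 76.17

76.17


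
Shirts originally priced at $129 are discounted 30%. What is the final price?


Calculate the discount amount:
30% of $129 = $38.70
Subtract from original:
$129 - $38.70 = $90.30

$90.30


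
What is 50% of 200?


Convert percentage to decimal:
50% = 0.5
Multiply:
200 x 0.5 = 100

100


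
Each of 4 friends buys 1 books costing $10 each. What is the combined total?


Cost per person:
1 x $10 = $10
Group total:
4 x $10 = $40

$40


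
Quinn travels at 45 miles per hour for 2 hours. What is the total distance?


Use the formula: distance = speed x time
Speed = 45 mph, Time = 2 hours
45 x 2 = 90 miles

90 miles


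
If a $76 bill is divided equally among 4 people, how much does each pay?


Total bill: $76
Number of people: 4
Each pays: $76 / 4 = $19

$19


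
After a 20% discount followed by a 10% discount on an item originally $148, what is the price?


First discount:
20% of $148 = $29.60
Price after first discount:
$148 - $29.60 = $118.40
Second discount:
10% of $118.40 = $11.84
Final price:
$118.40 - $11.84 = $106.56

$106.56


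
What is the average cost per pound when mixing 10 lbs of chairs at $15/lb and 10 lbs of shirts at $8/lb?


Cost of chairs:
10 x $15 = $150
Cost of shirts:
10 x $8 = $80
Total cost: $150 + $80 = $230
Total weight: 20 lbs
Average: $230 / 20 = $11.50/lb

$11.50/lb


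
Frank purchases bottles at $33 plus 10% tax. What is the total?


Calculate the tax:
10% of $33 = $3.30
Add tax to price:
$33 + $3.30 = $36.30

$36.30


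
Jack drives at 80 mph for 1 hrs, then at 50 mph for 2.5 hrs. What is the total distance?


Leg 1 distance:
80 x 1 = 80 miles
Leg 2 distance:
50 x 2.5 = 125 miles
Total distance:
80 + 125 = 205 miles

205 miles


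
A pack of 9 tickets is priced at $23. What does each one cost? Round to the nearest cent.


Total cost: $23
Number of items: 9
Unit price: $23 / 9 = $2.5555... ≈ $2.56

$2.56


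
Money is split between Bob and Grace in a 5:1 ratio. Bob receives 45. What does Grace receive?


Find the multiplier:
45 / 5 = 9
Apply to Grace's share:
1 x 9 = 9

9


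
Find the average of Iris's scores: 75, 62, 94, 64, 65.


Add the scores:
75 + 62 + 94 + 64 + 65 = 360
Divide by the number of tests:
360 / 5 = 72

72


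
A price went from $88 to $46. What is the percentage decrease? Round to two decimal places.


Find the absolute change:
|46 - 88| = 42
Divide by original and multiply by 100:
42 / 88 x 100 = 47.7272...% ≈ 47.73%

47.73%


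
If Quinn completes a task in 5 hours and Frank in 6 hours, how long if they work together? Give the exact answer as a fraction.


Quinn's rate: 1/5 of the job per hour
Frank's rate: 1/6 of the job per hour
Combined rate: 1/5 + 1/6 = 11/30 per hour
Time = 1 / (11/30) = 30/11 hours (≈ 2.73 hours)

30/11 hours


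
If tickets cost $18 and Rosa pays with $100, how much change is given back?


Start with the amount paid:
$100
Subtract the price:
$100 - $18 = $82

$82


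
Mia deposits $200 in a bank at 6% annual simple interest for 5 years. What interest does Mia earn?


Use the formula I = P x R x T / 100
P x R x T = 200 x 6 x 5 = 6000
I = 6000 / 100 = $60

$60


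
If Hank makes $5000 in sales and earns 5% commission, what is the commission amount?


Convert rate to decimal:
5% = 0.05
Multiply by sales:
$5000 x 0.05 = $250

$250


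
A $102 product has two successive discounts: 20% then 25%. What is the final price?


First discount:
20% of $102 = $20.40
Price after first discount:
$102 - $20.40 = $81.60
Second discount:
25% of $81.60 = $20.40
Final price:
$81.60 - $20.40 = $61.20

$61.20


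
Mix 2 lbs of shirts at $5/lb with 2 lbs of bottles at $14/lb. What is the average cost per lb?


Cost of shirts:
2 x $5 = $10
Cost of bottles:
2 x $14 = $28
Total cost: $10 + $28 = $38
Total weight: 4 lbs
Average: $38 / 4 = $9.50/lb

$9.50/lb


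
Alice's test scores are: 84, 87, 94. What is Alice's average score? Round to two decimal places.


Add the scores:
84 + 87 + 94 = 265
Divide by the number of tests:
265 / 3 = 88.3333... ≈ 88.33

88.33


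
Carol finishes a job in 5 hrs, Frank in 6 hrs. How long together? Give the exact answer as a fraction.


Carol's rate: 1/5 of the job per hour
Frank's rate: 1/6 of the job per hour
Combined rate: 1/5 + 1/6 = 11/30 per hour
Time = 1 / (11/30) = 30/11 hours (≈ 2.73 hours)

30/11 hours


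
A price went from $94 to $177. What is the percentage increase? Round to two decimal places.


Find the absolute change:
|177 - 94| = 83
Divide by original and multiply by 100:
83 / 94 x 100 = 88.2978...% ≈ 88.3%

88.3%


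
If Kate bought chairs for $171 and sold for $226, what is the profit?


Selling price = $226
Cost price = $171
Profit = selling price - cost price:
Profit = $226 - $171 = $55

$55


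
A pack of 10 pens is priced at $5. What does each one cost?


Total cost: $5
Number of items: 10
Unit price: $5 / 10 = $0.50

$0.50


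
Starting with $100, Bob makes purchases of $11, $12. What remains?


Add up expenses:
$11 + $12 = $23
Subtract from budget:
$100 - $23 = $77

$77


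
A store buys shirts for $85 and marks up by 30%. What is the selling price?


Calculate the markup amount:
30% of $85 = $25.50
Add to cost:
$85 + $25.50 = $110.50

$110.50


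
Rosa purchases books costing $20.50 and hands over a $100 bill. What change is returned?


Start with the amount paid:
$100
Subtract the price:
$100 - $20.50 = $79.50

$79.50


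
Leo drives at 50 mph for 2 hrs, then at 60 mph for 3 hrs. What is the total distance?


Leg 1 distance:
50 x 2 = 100 miles
Leg 2 distance:
60 x 3 = 180 miles
Total distance:
100 + 180 = 280 miles

280 miles


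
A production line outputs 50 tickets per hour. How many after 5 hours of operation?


Production rate: 50 tickets per hour
Time: 5 hours
Total: 50 x 5 = 250 tickets

250 tickets


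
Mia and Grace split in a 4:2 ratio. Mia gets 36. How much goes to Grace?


Find the multiplier:
36 / 4 = 9
Apply to Grace's share:
2 x 9 = 18

18


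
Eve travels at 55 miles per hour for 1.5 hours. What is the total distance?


Use the formula: distance = speed x time
Speed = 55 mph, Time = 1.5 hours
55 x 1.5 = 82.5 miles

82.5 miles


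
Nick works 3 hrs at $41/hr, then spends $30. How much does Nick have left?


Calculate earnings:
3 x $41 = $123
Subtract spending:
$123 - $30 = $93

$93


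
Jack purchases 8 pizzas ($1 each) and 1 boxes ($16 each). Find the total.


Cost of pizzas:
8 x $1 = $8
Cost of boxes:
1 x $16 = $16
Add both:
$8 + $16 = $24

$24


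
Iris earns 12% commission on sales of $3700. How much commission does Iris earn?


Convert rate to decimal:
12% = 0.12
Multiply by sales:
$3700 x 0.12 = $444

$444


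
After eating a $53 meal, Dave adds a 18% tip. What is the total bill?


Calculate the tip:
18% of $53 = $9.54
Add tip to meal cost:
$53 + $9.54 = $62.54

$62.54


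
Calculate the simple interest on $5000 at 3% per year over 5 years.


Use the formula I = P x R x T / 100
P x R x T = 5000 x 3 x 5 = 75000
I = 75000 / 100 = $750

$750


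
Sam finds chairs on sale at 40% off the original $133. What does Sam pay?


Calculate the discount amount:
40% of $133 = $53.20
Subtract from original:
$133 - $53.20 = $79.80

$79.80


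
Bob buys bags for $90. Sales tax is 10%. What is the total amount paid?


Calculate the tax:
10% of $90 = $9
Add tax to price:
$90 + $9 = $99

$99


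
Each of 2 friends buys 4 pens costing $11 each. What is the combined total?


Cost per person:
4 x $11 = $44
Group total:
2 x $44 = $88

$88


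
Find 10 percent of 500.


Convert percentage to decimal:
10% = 0.1
Multiply:
500 x 0.1 = 50

50


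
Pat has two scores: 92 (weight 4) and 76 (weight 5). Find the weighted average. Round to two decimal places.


Weighted sum:
4 x 92 + 5 x 76 = 748
Total weight:
4 + 5 = 9
Weighted average:
748 / 9 = 83.1111... ≈ 83.11

83.11


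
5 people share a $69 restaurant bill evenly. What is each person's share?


Total bill: $69
Number of people: 5
Each pays: $69 / 5 = $13.80

$13.80


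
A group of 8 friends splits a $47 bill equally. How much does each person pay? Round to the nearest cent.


Total bill: $47
Number of people: 8
Each pays: $47 / 8 = $5.875 ≈ $5.88

$5.88


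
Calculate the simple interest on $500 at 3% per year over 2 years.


Use the formula I = P x R x T / 100
P x R x T = 500 x 3 x 2 = 3000
I = 3000 / 100 = $30

$30


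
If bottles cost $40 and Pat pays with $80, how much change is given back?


Start with the amount paid:
$80
Subtract the price:
$80 - $40 = $40

$40


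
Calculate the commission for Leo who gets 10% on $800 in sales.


Convert rate to decimal:
10% = 0.1
Multiply by sales:
$800 x 0.1 = $80

$80


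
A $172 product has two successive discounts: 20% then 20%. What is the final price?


First discount:
20% of $172 = $34.40
Price after first discount:
$172 - $34.40 = $137.60
Second discount:
20% of $137.60 = $27.52
Final price:
$137.60 - $27.52 = $110.08

$110.08


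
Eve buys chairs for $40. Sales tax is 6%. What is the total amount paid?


Calculate the tax:
6% of $40 = $2.40
Add tax to price:
$40 + $2.40 = $42.40

$42.40


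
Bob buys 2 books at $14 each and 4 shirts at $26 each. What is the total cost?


Cost of books:
2 x $14 = $28
Cost of shirts:
4 x $26 = $104
Add both:
$28 + $104 = $132

$132


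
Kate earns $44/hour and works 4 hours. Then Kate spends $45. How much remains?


Calculate earnings:
4 x $44 = $176
Subtract spending:
$176 - $45 = $131

$131


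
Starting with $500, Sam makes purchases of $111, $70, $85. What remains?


Add up expenses:
$111 + $70 + $85 = $266
Subtract from budget:
$500 - $266 = $234

$234


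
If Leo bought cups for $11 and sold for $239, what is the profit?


Selling price = $239
Cost price = $11
Profit = selling price - cost price:
Profit = $239 - $11 = $228

$228


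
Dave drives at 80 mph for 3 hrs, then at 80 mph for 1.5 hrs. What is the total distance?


Leg 1 distance:
80 x 3 = 240 miles
Leg 2 distance:
80 x 1.5 = 120 miles
Total distance:
240 + 120 = 360 miles

360 miles


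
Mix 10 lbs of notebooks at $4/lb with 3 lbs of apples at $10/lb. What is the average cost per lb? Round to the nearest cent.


Cost of notebooks:
10 x $4 = $40
Cost of apples:
3 x $10 = $30
Total cost: $40 + $30 = $70
Total weight: 13 lbs
Average: $70 / 13 = $5.3846... ≈ $5.38/lb

$5.38/lb


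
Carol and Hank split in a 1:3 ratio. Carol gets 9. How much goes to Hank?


Find the multiplier:
9 / 1 = 9
Apply to Hank's share:
3 x 9 = 27

27


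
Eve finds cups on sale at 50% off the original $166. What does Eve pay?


Calculate the discount amount:
50% of $166 = $83
Subtract from original:
$166 - $83 = $83

$83


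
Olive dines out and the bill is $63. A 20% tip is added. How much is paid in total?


Calculate the tip:
20% of $63 = $12.60
Add tip to meal cost:
$63 + $12.60 = $75.60

$75.60


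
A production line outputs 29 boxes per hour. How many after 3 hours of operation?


Production rate: 29 boxes per hour
Time: 3 hours
Total: 29 x 3 = 87 boxes

87 boxes


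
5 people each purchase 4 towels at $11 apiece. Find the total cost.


Cost per person:
4 x $11 = $44
Group total:
5 x $44 = $220

$220


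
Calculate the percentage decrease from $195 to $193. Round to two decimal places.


Find the absolute change:
|193 - 195| = 2
Divide by original and multiply by 100:
2 / 195 x 100 = 1.0256...% ≈ 1.03%

1.03%


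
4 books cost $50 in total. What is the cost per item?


Total cost: $50
Number of items: 4
Unit price: $50 / 4 = $12.50

$12.50


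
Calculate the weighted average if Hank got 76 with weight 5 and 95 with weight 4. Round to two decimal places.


Weighted sum:
5 x 76 + 4 x 95 = 760
Total weight:
5 + 4 = 9
Weighted average:
760 / 9 = 84.4444... ≈ 84.44

84.44


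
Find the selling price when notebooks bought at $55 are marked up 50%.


Calculate the markup amount:
50% of $55 = $27.50
Add to cost:
$55 + $27.50 = $82.50

$82.50


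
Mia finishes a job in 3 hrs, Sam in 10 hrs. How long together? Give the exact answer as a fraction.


Mia's rate: 1/3 of the job per hour
Sam's rate: 1/10 of the job per hour
Combined rate: 1/3 + 1/10 = 13/30 per hour
Time = 1 / (13/30) = 30/13 hours (≈ 2.31 hours)

30/13 hours


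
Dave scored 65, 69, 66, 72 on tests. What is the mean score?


Add the scores:
65 + 69 + 66 + 72 = 272
Divide by the number of tests:
272 / 4 = 68

68


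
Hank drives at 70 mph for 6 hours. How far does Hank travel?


Use the formula: distance = speed x time
Speed = 70 mph, Time = 6 hours
70 x 6 = 420 miles

420 miles


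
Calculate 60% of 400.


Convert percentage to decimal:
60% = 0.6
Multiply:
400 x 0.6 = 240

240


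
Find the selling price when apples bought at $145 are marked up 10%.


Calculate the markup amount:
10% of $145 = $14.50
Add to cost:
$145 + $14.50 = $159.50

$159.50


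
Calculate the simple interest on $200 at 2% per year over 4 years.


Use the formula I = P x R x T / 100
P x R x T = 200 x 2 x 4 = 1600
I = 1600 / 100 = $16

$16


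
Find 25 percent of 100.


Convert percentage to decimal:
25% = 0.25
Multiply:
100 x 0.25 = 25

25


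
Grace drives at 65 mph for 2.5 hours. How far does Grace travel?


Use the formula: distance = speed x time
Speed = 65 mph, Time = 2.5 hours
65 x 2.5 = 162.5 miles

162.5 miles


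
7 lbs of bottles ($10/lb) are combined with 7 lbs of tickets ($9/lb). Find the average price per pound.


Cost of bottles:
7 x $10 = $70
Cost of tickets:
7 x $9 = $63
Total cost: $70 + $63 = $133
Total weight: 14 lbs
Average: $133 / 14 = $9.50/lb

$9.50/lb


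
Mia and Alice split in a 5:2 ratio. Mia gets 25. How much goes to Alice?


Find the multiplier:
25 / 5 = 5
Apply to Alice's share:
2 x 5 = 10

10


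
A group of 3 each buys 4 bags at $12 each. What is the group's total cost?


Cost per person:
4 x $12 = $48
Group total:
3 x $48 = $144

$144


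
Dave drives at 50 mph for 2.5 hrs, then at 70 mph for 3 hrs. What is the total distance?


Leg 1 distance:
50 x 2.5 = 125 miles
Leg 2 distance:
70 x 3 = 210 miles
Total distance:
125 + 210 = 335 miles

335 miles


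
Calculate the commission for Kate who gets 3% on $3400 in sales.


Convert rate to decimal:
3% = 0.03
Multiply by sales:
$3400 x 0.03 = $102

$102


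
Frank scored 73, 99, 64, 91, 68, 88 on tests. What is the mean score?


Add the scores:
73 + 99 + 64 + 91 + 68 + 88 = 483
Divide by the number of tests:
483 / 6 = 80.5

80.5


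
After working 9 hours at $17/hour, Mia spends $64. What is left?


Calculate earnings:
9 x $17 = $153
Subtract spending:
$153 - $64 = $89

$89


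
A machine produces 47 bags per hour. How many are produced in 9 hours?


Production rate: 47 bags per hour
Time: 9 hours
Total: 47 x 9 = 423 bags

423 bags


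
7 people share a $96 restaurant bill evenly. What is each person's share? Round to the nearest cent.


Total bill: $96
Number of people: 7
Each pays: $96 / 7 = $13.7142... ≈ $13.71

$13.71


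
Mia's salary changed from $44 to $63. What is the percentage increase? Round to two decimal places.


Find the absolute change:
|63 - 44| = 19
Divide by original and multiply by 100:
19 / 44 x 100 = 43.1818...% ≈ 43.18%

43.18%


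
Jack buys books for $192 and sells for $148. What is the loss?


Selling price = $148
Cost price = $192
Loss = cost price - selling price:
Loss = $192 - $148 = $44

$44


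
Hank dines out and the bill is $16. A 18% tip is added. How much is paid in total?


Calculate the tip:
18% of $16 = $2.88
Add tip to meal cost:
$16 + $2.88 = $18.88

$18.88


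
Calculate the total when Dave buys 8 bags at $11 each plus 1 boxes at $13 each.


Cost of bags:
8 x $11 = $88
Cost of boxes:
1 x $13 = $13
Add both:
$88 + $13 = $101

$101


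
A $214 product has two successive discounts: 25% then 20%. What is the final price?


First discount:
25% of $214 = $53.50
Price after first discount:
$214 - $53.50 = $160.50
Second discount:
20% of $160.50 = $32.10
Final price:
$160.50 - $32.10 = $128.40

$128.40


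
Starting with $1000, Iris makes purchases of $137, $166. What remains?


Add up expenses:
$137 + $166 = $303
Subtract from budget:
$1000 - $303 = $697

$697


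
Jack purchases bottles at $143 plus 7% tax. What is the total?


Calculate the tax:
7% of $143 = $10.01
Add tax to price:
$143 + $10.01 = $153.01

$153.01


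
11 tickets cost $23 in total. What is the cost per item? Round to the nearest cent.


Total cost: $23
Number of items: 11
Unit price: $23 / 11 = $2.0909... ≈ $2.09

$2.09


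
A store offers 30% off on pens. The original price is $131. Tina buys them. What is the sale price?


Calculate the discount amount:
30% of $131 = $39.30
Subtract from original:
$131 - $39.30 = $91.70

$91.70


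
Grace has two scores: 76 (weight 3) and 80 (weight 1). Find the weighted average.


Weighted sum:
3 x 76 + 1 x 80 = 308
Total weight:
3 + 1 = 4
Weighted average:
308 / 4 = 77

77


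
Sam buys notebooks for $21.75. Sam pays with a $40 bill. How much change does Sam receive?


Start with the amount paid:
$40
Subtract the price:
$40 - $21.75 = $18.25

$18.25


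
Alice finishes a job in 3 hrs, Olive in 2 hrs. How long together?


Alice's rate: 1/3 of the job per hour
Olive's rate: 1/2 of the job per hour
Combined rate: 1/3 + 1/2 = 5/6 per hour
Time = 1 / (5/6) = 6/5 = 1.2 hours

1.2 hours


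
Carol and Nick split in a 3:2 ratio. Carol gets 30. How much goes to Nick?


Find the multiplier:
30 / 3 = 10
Apply to Nick's share:
2 x 10 = 20

20


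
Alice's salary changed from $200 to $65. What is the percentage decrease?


Find the absolute change:
|65 - 200| = 135
Divide by original and multiply by 100:
135 / 200 x 100 = 67.5%

67.5%


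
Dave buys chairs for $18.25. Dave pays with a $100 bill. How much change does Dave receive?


Start with the amount paid:
$100
Subtract the price:
$100 - $18.25 = $81.75

$81.75


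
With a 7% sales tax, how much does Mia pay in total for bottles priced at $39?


Calculate the tax:
7% of $39 = $2.73
Add tax to price:
$39 + $2.73 = $41.73

$41.73


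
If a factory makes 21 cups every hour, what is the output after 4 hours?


Production rate: 21 cups per hour
Time: 4 hours
Total: 21 x 4 = 84 cups

84 cups


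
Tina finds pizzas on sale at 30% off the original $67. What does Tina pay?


Calculate the discount amount:
30% of $67 = $20.10
Subtract from original:
$67 - $20.10 = $46.90

$46.90


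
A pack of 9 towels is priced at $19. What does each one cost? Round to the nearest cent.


Total cost: $19
Number of items: 9
Unit price: $19 / 9 = $2.1111... ≈ $2.11

$2.11


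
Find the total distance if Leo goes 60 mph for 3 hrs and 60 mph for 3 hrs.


Leg 1 distance:
60 x 3 = 180 miles
Leg 2 distance:
60 x 3 = 180 miles
Total distance:
180 + 180 = 360 miles

360 miles


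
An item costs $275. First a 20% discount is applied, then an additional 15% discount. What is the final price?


First discount:
20% of $275 = $55
Price after first discount:
$275 - $55 = $220
Second discount:
15% of $220 = $33
Final price:
$220 - $33 = $187

$187


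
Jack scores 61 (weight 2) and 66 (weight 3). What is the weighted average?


Weighted sum:
2 x 61 + 3 x 66 = 320
Total weight:
2 + 3 = 5
Weighted average:
320 / 5 = 64

64


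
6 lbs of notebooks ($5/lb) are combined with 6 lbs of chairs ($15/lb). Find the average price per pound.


Cost of notebooks:
6 x $5 = $30
Cost of chairs:
6 x $15 = $90
Total cost: $30 + $90 = $120
Total weight: 12 lbs
Average: $120 / 12 = $10/lb

$10/lb


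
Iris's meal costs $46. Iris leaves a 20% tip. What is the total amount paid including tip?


Calculate the tip:
20% of $46 = $9.20
Add tip to meal cost:
$46 + $9.20 = $55.20

$55.20


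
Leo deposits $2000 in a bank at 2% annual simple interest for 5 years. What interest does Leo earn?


Use the formula I = P x R x T / 100
P x R x T = 2000 x 2 x 5 = 20000
I = 20000 / 100 = $200

$200


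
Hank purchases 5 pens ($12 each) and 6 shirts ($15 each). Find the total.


Cost of pens:
5 x $12 = $60
Cost of shirts:
6 x $15 = $90
Add both:
$60 + $90 = $150

$150


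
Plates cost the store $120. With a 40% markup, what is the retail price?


Calculate the markup amount:
40% of $120 = $48
Add to cost:
$120 + $48 = $168

$168


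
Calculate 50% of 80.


Convert percentage to decimal:
50% = 0.5
Multiply:
80 x 0.5 = 40

40


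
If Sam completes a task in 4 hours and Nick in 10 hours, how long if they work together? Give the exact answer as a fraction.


Sam's rate: 1/4 of the job per hour
Nick's rate: 1/10 of the job per hour
Combined rate: 1/4 + 1/10 = 7/20 per hour
Time = 1 / (7/20) = 20/7 hours (≈ 2.86 hours)

20/7 hours


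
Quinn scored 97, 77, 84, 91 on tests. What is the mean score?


Add the scores:
97 + 77 + 84 + 91 = 349
Divide by the number of tests:
349 / 4 = 87.25

87.25


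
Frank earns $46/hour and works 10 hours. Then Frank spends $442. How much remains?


Calculate earnings:
10 x $46 = $460
Subtract spending:
$460 - $442 = $18

$18


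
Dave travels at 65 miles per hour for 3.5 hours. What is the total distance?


Use the formula: distance = speed x time
Speed = 65 mph, Time = 3.5 hours
65 x 3.5 = 227.5 miles

227.5 miles


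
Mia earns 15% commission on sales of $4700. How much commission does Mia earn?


Convert rate to decimal:
15% = 0.15
Multiply by sales:
$4700 x 0.15 = $705

$705


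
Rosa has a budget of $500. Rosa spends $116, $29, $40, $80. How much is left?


Add up expenses:
$116 + $29 + $40 + $80 = $265
Subtract from budget:
$500 - $265 = $235

$235


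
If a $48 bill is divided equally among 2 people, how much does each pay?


Total bill: $48
Number of people: 2
Each pays: $48 / 2 = $24

$24


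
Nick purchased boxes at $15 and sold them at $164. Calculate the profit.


Selling price = $164
Cost price = $15
Profit = selling price - cost price:
Profit = $164 - $15 = $149

$149


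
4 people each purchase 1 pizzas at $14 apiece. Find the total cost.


Cost per person:
1 x $14 = $14
Group total:
4 x $14 = $56

$56


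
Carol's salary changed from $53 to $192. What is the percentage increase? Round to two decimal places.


Find the absolute change:
|192 - 53| = 139
Divide by original and multiply by 100:
139 / 53 x 100 = 262.2641...% ≈ 262.26%

262.26%


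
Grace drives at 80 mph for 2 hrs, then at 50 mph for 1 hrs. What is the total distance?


Leg 1 distance:
80 x 2 = 160 miles
Leg 2 distance:
50 x 1 = 50 miles
Total distance:
160 + 50 = 210 miles

210 miles


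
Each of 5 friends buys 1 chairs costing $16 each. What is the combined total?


Cost per person:
1 x $16 = $16
Group total:
5 x $16 = $80

$80


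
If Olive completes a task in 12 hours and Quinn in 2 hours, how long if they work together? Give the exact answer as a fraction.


Olive's rate: 1/12 of the job per hour
Quinn's rate: 1/2 of the job per hour
Combined rate: 1/12 + 1/2 = 7/12 per hour
Time = 1 / (7/12) = 12/7 hours (≈ 1.71 hours)

12/7 hours


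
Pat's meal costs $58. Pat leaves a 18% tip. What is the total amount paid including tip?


Calculate the tip:
18% of $58 = $10.44
Add tip to meal cost:
$58 + $10.44 = $68.44

$68.44


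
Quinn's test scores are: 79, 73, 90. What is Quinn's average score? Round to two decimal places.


Add the scores:
79 + 73 + 90 = 242
Divide by the number of tests:
242 / 3 = 80.6666... ≈ 80.67

80.67


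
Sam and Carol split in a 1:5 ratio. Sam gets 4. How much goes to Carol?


Find the multiplier:
4 / 1 = 4
Apply to Carol's share:
5 x 4 = 20

20


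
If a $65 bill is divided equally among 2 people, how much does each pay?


Total bill: $65
Number of people: 2
Each pays: $65 / 2 = $32.50

$32.50


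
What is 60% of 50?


Convert percentage to decimal:
60% = 0.6
Multiply:
50 x 0.6 = 30

30


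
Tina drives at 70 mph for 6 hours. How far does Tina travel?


Use the formula: distance = speed x time
Speed = 70 mph, Time = 6 hours
70 x 6 = 420 miles

420 miles


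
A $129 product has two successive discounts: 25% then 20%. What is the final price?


First discount:
25% of $129 = $32.25
Price after first discount:
$129 - $32.25 = $96.75
Second discount:
20% of $96.75 = $19.35
Final price:
$96.75 - $19.35 = $77.40

$77.40


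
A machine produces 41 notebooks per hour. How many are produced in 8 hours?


Production rate: 41 notebooks per hour
Time: 8 hours
Total: 41 x 8 = 328 notebooks

328 notebooks


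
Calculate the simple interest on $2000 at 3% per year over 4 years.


Use the formula I = P x R x T / 100
P x R x T = 2000 x 3 x 4 = 24000
I = 24000 / 100 = $240

$240


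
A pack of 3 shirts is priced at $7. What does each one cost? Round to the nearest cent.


Total cost: $7
Number of items: 3
Unit price: $7 / 3 = $2.3333... ≈ $2.33

$2.33


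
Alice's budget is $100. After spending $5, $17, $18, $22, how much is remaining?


Add up expenses:
$5 + $17 + $18 + $22 = $62
Subtract from budget:
$100 - $62 = $38

$38


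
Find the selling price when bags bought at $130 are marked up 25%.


Calculate the markup amount:
25% of $130 = $32.50
Add to cost:
$130 + $32.50 = $162.50

$162.50


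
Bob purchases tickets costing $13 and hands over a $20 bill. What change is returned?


Start with the amount paid:
$20
Subtract the price:
$20 - $13 = $7

$7


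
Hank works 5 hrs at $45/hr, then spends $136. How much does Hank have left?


Calculate earnings:
5 x $45 = $225
Subtract spending:
$225 - $136 = $89

$89


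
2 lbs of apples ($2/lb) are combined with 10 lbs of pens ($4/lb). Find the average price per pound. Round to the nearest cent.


Cost of apples:
2 x $2 = $4
Cost of pens:
10 x $4 = $40
Total cost: $4 + $40 = $44
Total weight: 12 lbs
Average: $44 / 12 = $3.6666... ≈ $3.67/lb

$3.67/lb


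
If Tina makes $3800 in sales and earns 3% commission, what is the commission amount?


Convert rate to decimal:
3% = 0.03
Multiply by sales:
$3800 x 0.03 = $114

$114


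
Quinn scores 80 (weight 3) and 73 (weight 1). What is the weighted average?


Weighted sum:
3 x 80 + 1 x 73 = 313
Total weight:
3 + 1 = 4
Weighted average:
313 / 4 = 78.25

78.25


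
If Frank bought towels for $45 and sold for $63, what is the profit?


Selling price = $63
Cost price = $45
Profit = selling price - cost price:
Profit = $63 - $45 = $18

$18


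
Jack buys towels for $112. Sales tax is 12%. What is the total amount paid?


Calculate the tax:
12% of $112 = $13.44
Add tax to price:
$112 + $13.44 = $125.44

$125.44


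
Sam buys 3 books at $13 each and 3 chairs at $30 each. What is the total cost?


Cost of books:
3 x $13 = $39
Cost of chairs:
3 x $30 = $90
Add both:
$39 + $90 = $129

$129


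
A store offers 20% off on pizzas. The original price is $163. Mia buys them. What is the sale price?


Calculate the discount amount:
20% of $163 = $32.60
Subtract from original:
$163 - $32.60 = $130.40

$130.40


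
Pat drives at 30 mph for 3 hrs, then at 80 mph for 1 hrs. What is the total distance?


Leg 1 distance:
30 x 3 = 90 miles
Leg 2 distance:
80 x 1 = 80 miles
Total distance:
90 + 80 = 170 miles

170 miles


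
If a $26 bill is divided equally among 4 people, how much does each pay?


Total bill: $26
Number of people: 4
Each pays: $26 / 4 = $6.50

$6.50


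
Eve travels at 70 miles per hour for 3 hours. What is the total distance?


Use the formula: distance = speed x time
Speed = 70 mph, Time = 3 hours
70 x 3 = 210 miles

210 miles


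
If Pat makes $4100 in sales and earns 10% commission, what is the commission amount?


Convert rate to decimal:
10% = 0.1
Multiply by sales:
$4100 x 0.1 = $410

$410


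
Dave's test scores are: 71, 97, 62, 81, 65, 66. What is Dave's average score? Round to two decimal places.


Add the scores:
71 + 97 + 62 + 81 + 65 + 66 = 442
Divide by the number of tests:
442 / 6 = 73.6666... ≈ 73.67

73.67


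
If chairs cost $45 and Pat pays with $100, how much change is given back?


Start with the amount paid:
$100
Subtract the price:
$100 - $45 = $55

$55


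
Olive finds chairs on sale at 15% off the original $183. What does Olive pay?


Calculate the discount amount:
15% of $183 = $27.45
Subtract from original:
$183 - $27.45 = $155.55

$155.55


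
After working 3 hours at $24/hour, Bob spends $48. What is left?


Calculate earnings:
3 x $24 = $72
Subtract spending:
$72 - $48 = $24

$24


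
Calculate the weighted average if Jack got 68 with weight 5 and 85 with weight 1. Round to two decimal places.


Weighted sum:
5 x 68 + 1 x 85 = 425
Total weight:
5 + 1 = 6
Weighted average:
425 / 6 = 70.8333... ≈ 70.83

70.83


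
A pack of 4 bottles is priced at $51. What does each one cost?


Total cost: $51
Number of items: 4
Unit price: $51 / 4 = $12.75

$12.75


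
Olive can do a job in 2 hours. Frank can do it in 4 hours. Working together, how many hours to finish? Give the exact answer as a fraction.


Olive's rate: 1/2 of the job per hour
Frank's rate: 1/4 of the job per hour
Combined rate: 1/2 + 1/4 = 3/4 per hour
Time = 1 / (3/4) = 4/3 hours (≈ 1.33 hours)

4/3 hours


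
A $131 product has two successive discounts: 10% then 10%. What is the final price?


First discount:
10% of $131 = $13.10
Price after first discount:
$131 - $13.10 = $117.90
Second discount:
10% of $117.90 = $11.79
Final price:
$117.90 - $11.79 = $106.11

$106.11


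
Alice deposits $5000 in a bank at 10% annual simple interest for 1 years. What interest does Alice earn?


Use the formula I = P x R x T / 100
P x R x T = 5000 x 10 x 1 = 50000
I = 50000 / 100 = $500

$500


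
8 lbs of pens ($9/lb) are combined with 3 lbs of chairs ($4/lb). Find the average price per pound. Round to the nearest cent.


Cost of pens:
8 x $9 = $72
Cost of chairs:
3 x $4 = $12
Total cost: $72 + $12 = $84
Total weight: 11 lbs
Average: $84 / 11 = $7.6363... ≈ $7.64/lb

$7.64/lb


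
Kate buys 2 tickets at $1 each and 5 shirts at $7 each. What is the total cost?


Cost of tickets:
2 x $1 = $2
Cost of shirts:
5 x $7 = $35
Add both:
$2 + $35 = $37

$37


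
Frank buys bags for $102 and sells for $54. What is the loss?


Selling price = $54
Cost price = $102
Loss = cost price - selling price:
Loss = $102 - $54 = $48

$48


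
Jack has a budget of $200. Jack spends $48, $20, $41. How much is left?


Add up expenses:
$48 + $20 + $41 = $109
Subtract from budget:
$200 - $109 = $91

$91


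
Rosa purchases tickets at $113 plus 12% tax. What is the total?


Calculate the tax:
12% of $113 = $13.56
Add tax to price:
$113 + $13.56 = $126.56

$126.56


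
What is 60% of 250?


Convert percentage to decimal:
60% = 0.6
Multiply:
250 x 0.6 = 150

150


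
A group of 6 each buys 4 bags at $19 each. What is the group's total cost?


Cost per person:
4 x $19 = $76
Group total:
6 x $76 = $456

$456


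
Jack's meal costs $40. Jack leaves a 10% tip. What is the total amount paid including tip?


Calculate the tip:
10% of $40 = $4
Add tip to meal cost:
$40 + $4 = $44

$44


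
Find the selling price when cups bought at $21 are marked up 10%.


Calculate the markup amount:
10% of $21 = $2.10
Add to cost:
$21 + $2.10 = $23.10

$23.10


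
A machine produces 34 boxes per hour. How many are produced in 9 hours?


Production rate: 34 boxes per hour
Time: 9 hours
Total: 34 x 9 = 306 boxes

306 boxes


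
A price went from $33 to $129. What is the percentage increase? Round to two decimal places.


Find the absolute change:
|129 - 33| = 96
Divide by original and multiply by 100:
96 / 33 x 100 = 290.9090...% ≈ 290.91%

290.91%


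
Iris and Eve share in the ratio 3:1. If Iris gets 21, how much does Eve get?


Find the multiplier:
21 / 3 = 7
Apply to Eve's share:
1 x 7 = 7

7


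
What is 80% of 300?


Convert percentage to decimal:
80% = 0.8
Multiply:
300 x 0.8 = 240

240


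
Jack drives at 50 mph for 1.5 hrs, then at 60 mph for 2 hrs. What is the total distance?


Leg 1 distance:
50 x 1.5 = 75 miles
Leg 2 distance:
60 x 2 = 120 miles
Total distance:
75 + 120 = 195 miles

195 miles


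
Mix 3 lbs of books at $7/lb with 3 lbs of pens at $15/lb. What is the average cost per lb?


Cost of books:
3 x $7 = $21
Cost of pens:
3 x $15 = $45
Total cost: $21 + $45 = $66
Total weight: 6 lbs
Average: $66 / 6 = $11/lb

$11/lb


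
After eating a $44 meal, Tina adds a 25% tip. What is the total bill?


Calculate the tip:
25% of $44 = $11
Add tip to meal cost:
$44 + $11 = $55

$55


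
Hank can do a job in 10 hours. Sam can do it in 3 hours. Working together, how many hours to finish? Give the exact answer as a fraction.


Hank's rate: 1/10 of the job per hour
Sam's rate: 1/3 of the job per hour
Combined rate: 1/10 + 1/3 = 13/30 per hour
Time = 1 / (13/30) = 30/13 hours (≈ 2.31 hours)

30/13 hours


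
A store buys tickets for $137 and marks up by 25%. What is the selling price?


Calculate the markup amount:
25% of $137 = $34.25
Add to cost:
$137 + $34.25 = $171.25

$171.25


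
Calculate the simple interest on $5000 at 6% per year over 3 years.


Use the formula I = P x R x T / 100
P x R x T = 5000 x 6 x 3 = 90000
I = 90000 / 100 = $900

$900


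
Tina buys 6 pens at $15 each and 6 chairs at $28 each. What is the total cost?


Cost of pens:
6 x $15 = $90
Cost of chairs:
6 x $28 = $168
Add both:
$90 + $168 = $258

$258


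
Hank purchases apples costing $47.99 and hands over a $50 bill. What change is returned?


Start with the amount paid:
$50
Subtract the price:
$50 - $47.99 = $2.01

$2.01


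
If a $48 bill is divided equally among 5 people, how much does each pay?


Total bill: $48
Number of people: 5
Each pays: $48 / 5 = $9.60

$9.60


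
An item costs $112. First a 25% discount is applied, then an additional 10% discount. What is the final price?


First discount:
25% of $112 = $28
Price after first discount:
$112 - $28 = $84
Second discount:
10% of $84 = $8.40
Final price:
$84 - $8.40 = $75.60

$75.60


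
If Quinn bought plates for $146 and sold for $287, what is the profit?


Selling price = $287
Cost price = $146
Profit = selling price - cost price:
Profit = $287 - $146 = $141

$141


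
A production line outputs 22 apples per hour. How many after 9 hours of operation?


Production rate: 22 apples per hour
Time: 9 hours
Total: 22 x 9 = 198 apples

198 apples


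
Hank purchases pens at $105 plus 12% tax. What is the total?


Calculate the tax:
12% of $105 = $12.60
Add tax to price:
$105 + $12.60 = $117.60

$117.60


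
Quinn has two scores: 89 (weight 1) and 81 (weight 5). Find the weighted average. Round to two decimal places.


Weighted sum:
1 x 89 + 5 x 81 = 494
Total weight:
1 + 5 = 6
Weighted average:
494 / 6 = 82.3333... ≈ 82.33

82.33


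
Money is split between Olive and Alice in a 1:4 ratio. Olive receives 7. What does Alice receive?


Find the multiplier:
7 / 1 = 7
Apply to Alice's share:
4 x 7 = 28

28
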